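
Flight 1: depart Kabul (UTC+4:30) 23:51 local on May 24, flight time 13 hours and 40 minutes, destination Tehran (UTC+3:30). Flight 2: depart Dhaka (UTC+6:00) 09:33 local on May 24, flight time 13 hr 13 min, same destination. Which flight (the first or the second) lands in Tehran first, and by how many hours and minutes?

the second, by 16 hours 15 minutes

Flight 1 in UTC: 23:51 − 4:30 = 19:21 on May 24.
+13 hours 40 minutes → arrive 09:01 UTC on May 25.
Flight 2 in UTC: 09:33 − 6:00 = 03:33 on May 24.
+13 hours 13 minutes → arrive 16:46 UTC on May 24.
Flight 2 lands earlier by 16 hours 15 minutes.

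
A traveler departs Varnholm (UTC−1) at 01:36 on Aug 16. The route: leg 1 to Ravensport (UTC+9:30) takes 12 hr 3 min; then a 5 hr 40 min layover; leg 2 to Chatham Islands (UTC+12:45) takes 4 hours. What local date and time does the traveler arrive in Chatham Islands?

Convert departure to UTC: 01:36 + 1:00 = 02:36 UTC on Aug 16.
Add 12 hours and 3 minutes leg 1 → 14:39 UTC.
Add 5 hours 40 minutes layover in Ravensport → 20:19 UTC.
Add 4 hours leg 2 → 00:19 UTC (Aug 17).
Chatham Islands is UTC+12:45, so local arrival = 00:19 + 12:45 = 13:04 on Aug 17.

13:04 on August 17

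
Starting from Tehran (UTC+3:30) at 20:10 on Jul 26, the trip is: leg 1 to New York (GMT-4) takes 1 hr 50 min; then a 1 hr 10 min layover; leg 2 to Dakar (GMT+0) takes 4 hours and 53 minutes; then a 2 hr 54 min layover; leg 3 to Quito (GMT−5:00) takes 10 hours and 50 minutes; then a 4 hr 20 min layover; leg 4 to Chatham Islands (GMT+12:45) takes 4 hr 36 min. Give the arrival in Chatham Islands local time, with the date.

Convert departure to UTC: 20:10 − 3:30 = 16:40 UTC on Jul 26.
Add 1 hour and 50 minutes leg 1 → 18:30 UTC.
Add 1 hour and 10 minutes layover in New York → 19:40 UTC.
Add 4 hours and 53 minutes leg 2 → 00:33 UTC (Jul 27).
Add 2 hours and 54 minutes layover in Dakar → 03:27 UTC.
Add 10 hours 50 minutes leg 3 → 14:17 UTC.
Add 4 hours and 20 minutes layover in Quito → 18:37 UTC.
Add 4 hours 36 minutes leg 4 → 23:13 UTC.
Chatham Islands is UTC+12:45, so local arrival = 23:13 + 12:45 = 11:58 on Jul 28.

11:58 on Jul 28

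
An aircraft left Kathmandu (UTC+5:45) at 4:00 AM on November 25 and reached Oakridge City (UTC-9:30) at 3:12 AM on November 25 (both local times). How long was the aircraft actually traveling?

Departure in UTC: 4:00 AM − 5:45 = 10:15 PM on Nov 24.
Arrival in UTC: 3:12 AM + 9:30 = 12:42 PM on Nov 25.
Elapsed = 12:42 PM − 10:15 PM (+1 day) = 14 hours 27 minutes.

14 hours 27 minutes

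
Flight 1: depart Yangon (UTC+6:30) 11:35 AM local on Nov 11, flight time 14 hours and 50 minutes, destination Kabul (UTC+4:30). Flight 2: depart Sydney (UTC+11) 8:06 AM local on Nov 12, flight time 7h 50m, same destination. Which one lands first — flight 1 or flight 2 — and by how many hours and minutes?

Flight 1 in UTC: 11:35 AM − 6:30 = 5:05 AM on Nov 11.
+14 hours and 50 minutes → arrive 7:55 PM UTC on Nov 11.
Flight 2 in UTC: 8:06 AM − 11:00 = 9:06 PM on Nov 11.
+7 hours 50 minutes → arrive 4:56 AM UTC on Nov 12.
Flight 1 lands earlier by 9 hours 1 minute.

the first, by 9 hours 1 minute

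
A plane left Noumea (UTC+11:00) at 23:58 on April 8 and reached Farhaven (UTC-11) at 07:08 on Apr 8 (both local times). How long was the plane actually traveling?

5 hours 10 minutes

Departure in UTC: 23:58 − 11:00 = 12:58 on Apr 8.
Arrival in UTC: 07:08 + 11:00 = 18:08 on Apr 8.
Elapsed = 18:08 − 12:58 = 5 hours 10 minutes.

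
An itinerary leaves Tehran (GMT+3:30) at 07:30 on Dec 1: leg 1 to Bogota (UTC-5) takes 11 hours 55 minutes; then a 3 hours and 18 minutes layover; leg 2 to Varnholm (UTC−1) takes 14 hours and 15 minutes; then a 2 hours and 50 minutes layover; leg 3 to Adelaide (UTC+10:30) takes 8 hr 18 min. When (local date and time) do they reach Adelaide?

Convert departure to UTC: 07:30 − 3:30 = 04:00 UTC on Dec 1.
Add 11 hours and 55 minutes leg 1 → 15:55 UTC.
Add 3 hours 18 minutes layover in Bogota → 19:13 UTC.
Add 14 hours and 15 minutes leg 2 → 09:28 UTC (Dec 2).
Add 2 hours and 50 minutes layover in Varnholm → 12:18 UTC.
Add 8 hours 18 minutes leg 3 → 20:36 UTC.
Adelaide is UTC+10:30, so local arrival = 20:36 + 10:30 = 07:06 on Dec 3.

07:06 on December 3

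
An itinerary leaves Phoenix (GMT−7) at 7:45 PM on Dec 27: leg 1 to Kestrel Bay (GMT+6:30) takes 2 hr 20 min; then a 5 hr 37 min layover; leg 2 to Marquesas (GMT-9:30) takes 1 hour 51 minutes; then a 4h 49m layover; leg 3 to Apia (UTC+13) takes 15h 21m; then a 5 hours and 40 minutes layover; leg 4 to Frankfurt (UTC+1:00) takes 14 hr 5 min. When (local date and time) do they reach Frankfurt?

5:28 AM on December 30

Convert departure to UTC: 7:45 PM + 7:00 = 2:45 AM UTC on Dec 28.
Add 2 hours 20 minutes leg 1 → 5:05 AM UTC.
Add 5 hours 37 minutes layover in Kestrel Bay → 10:42 AM UTC.
Add 1 hour and 51 minutes leg 2 → 12:33 PM UTC.
Add 4 hours and 49 minutes layover in Marquesas → 5:22 PM UTC.
Add 15 hours and 21 minutes leg 3 → 8:43 AM UTC (Dec 29).
Add 5 hours 40 minutes layover in Apia → 2:23 PM UTC.
Add 14 hours and 5 minutes leg 4 → 4:28 AM UTC (Dec 30).
Frankfurt is UTC+1:00, so local arrival = 4:28 AM + 1:00 = 5:28 AM on Dec 30.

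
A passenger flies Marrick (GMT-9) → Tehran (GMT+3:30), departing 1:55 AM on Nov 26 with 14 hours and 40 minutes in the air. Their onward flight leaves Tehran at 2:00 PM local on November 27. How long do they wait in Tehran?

8 hours 55 minutes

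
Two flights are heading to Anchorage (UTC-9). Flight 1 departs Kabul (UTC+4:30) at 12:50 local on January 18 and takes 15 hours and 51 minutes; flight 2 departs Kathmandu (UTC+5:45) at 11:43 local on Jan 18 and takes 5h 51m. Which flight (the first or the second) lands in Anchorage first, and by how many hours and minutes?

Flight 1 in UTC: 12:50 − 4:30 = 08:20 on Jan 18.
+15 hours and 51 minutes → arrive 00:11 UTC on Jan 19.
Flight 2 in UTC: 11:43 − 5:45 = 05:58 on Jan 18.
+5 hours 51 minutes → arrive 11:49 UTC on Jan 18.
Flight 2 lands earlier by 12 hours 22 minutes.

the second, by 12 hours 22 minutes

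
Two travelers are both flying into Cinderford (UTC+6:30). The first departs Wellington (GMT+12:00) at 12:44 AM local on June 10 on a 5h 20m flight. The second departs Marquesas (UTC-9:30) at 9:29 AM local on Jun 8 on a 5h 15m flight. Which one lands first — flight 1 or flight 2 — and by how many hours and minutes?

Flight 1 in UTC: 12:44 AM − 12:00 = 12:44 PM on Jun 9.
+5 hours 20 minutes → arrive 6:04 PM UTC on Jun 9.
Flight 2 in UTC: 9:29 AM + 9:30 = 6:59 PM on Jun 8.
+5 hours and 15 minutes → arrive 12:14 AM UTC on Jun 9.
Flight 2 lands earlier by 17 hours 50 minutes.

the second, by 17 hours 50 minutes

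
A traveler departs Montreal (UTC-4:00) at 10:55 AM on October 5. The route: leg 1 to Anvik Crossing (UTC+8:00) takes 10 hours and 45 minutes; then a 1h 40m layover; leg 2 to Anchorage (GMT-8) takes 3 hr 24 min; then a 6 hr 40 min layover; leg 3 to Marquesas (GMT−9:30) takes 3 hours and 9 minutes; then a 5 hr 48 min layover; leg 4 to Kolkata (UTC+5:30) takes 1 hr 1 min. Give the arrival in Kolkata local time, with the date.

Convert departure to UTC: 10:55 AM + 4:00 = 2:55 PM UTC on Oct 5.
Add 10 hours and 45 minutes leg 1 → 1:40 AM UTC (Oct 6).
Add 1 hour and 40 minutes layover in Anvik Crossing → 3:20 AM UTC.
Add 3 hours and 24 minutes leg 2 → 6:44 AM UTC.
Add 6 hours 40 minutes layover in Anchorage → 1:24 PM UTC.
Add 3 hours and 9 minutes leg 3 → 4:33 PM UTC.
Add 5 hours 48 minutes layover in Marquesas → 10:21 PM UTC.
Add 1 hour and 1 minute leg 4 → 11:22 PM UTC.
Kolkata is UTC+5:30, so local arrival = 11:22 PM + 5:30 = 4:52 AM on Oct 7.

4:52 AM on Oct 7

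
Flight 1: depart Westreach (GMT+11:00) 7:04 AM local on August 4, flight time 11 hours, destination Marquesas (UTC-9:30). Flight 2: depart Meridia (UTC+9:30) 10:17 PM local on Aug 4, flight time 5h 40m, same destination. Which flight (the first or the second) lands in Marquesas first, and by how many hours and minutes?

the first, by 11 hours 23 minutes

Flight 1 in UTC: 7:04 AM − 11:00 = 8:04 PM on Aug 3.
+11 hours → arrive 7:04 AM UTC on Aug 4.
Flight 2 in UTC: 10:17 PM − 9:30 = 12:47 PM on Aug 4.
+5 hours and 40 minutes → arrive 6:27 PM UTC on Aug 4.
Flight 1 lands earlier by 11 hours 23 minutes.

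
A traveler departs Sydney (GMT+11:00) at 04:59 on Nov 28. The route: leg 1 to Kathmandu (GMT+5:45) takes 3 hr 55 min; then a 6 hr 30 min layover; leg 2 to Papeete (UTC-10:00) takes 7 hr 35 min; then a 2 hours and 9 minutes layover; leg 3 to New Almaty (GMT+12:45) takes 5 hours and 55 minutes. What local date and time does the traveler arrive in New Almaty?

08:48 on November 29

Convert departure to UTC: 04:59 − 11:00 = 17:59 UTC on Nov 27.
Add 3 hours 55 minutes leg 1 → 21:54 UTC.
Add 6 hours and 30 minutes layover in Kathmandu → 04:24 UTC (Nov 28).
Add 7 hours 35 minutes leg 2 → 11:59 UTC.
Add 2 hours and 9 minutes layover in Papeete → 14:08 UTC.
Add 5 hours 55 minutes leg 3 → 20:03 UTC.
New Almaty is UTC+12:45, so local arrival = 20:03 + 12:45 = 08:48 on Nov 29.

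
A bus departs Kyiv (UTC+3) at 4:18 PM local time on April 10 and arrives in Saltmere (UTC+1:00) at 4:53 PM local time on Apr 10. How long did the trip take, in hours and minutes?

2 hours 35 minutes

Saltmere is 2:00 behind Kyiv.
Clock-face elapsed time (ignoring zones) is 35 minutes.
Actual elapsed = 35 minutes + 2:00 = 2 hours 35 minutes.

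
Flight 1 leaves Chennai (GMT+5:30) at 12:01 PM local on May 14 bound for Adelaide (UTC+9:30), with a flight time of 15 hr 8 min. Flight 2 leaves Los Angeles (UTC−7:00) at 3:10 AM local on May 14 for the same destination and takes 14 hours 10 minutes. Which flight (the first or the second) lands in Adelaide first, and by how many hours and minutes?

Flight 1 in UTC: 12:01 PM − 5:30 = 6:31 AM on May 14.
+15 hours 8 minutes → arrive 9:39 PM UTC on May 14.
Flight 2 in UTC: 3:10 AM + 7:00 = 10:10 AM on May 14.
+14 hours 10 minutes → arrive 12:20 AM UTC on May 15.
Flight 1 lands earlier by 2 hours 41 minutes.

the first, by 2 hours 41 minutes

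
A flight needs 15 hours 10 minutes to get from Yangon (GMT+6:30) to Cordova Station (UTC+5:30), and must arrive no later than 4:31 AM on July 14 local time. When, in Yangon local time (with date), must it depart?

2:21 PM on July 13

Target arrival in UTC: 4:31 AM − 5:30 = 11:01 PM on Jul 13.
Subtract 15 hours 10 minutes → departure 7:51 AM UTC on Jul 13.
Yangon is UTC+6:30: 7:51 AM + 6:30 = 2:21 PM on Jul 13.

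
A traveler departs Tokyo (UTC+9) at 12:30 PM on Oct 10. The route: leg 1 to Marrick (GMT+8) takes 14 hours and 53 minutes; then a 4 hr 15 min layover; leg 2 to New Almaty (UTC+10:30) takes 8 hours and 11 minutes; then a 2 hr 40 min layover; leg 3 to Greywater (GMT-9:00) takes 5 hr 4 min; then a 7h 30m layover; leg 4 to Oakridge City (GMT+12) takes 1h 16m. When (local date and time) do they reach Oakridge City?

Convert departure to UTC: 12:30 PM − 9:00 = 3:30 AM UTC on Oct 10.
Add 14 hours 53 minutes leg 1 → 6:23 PM UTC.
Add 4 hours and 15 minutes layover in Marrick → 10:38 PM UTC.
Add 8 hours 11 minutes leg 2 → 6:49 AM UTC (Oct 11).
Add 2 hours 40 minutes layover in New Almaty → 9:29 AM UTC.
Add 5 hours and 4 minutes leg 3 → 2:33 PM UTC.
Add 7 hours 30 minutes layover in Greywater → 10:03 PM UTC.
Add 1 hour and 16 minutes leg 4 → 11:19 PM UTC.
Oakridge City is UTC+12:00, so local arrival = 11:19 PM + 12:00 = 11:19 AM on Oct 12.

11:19 AM on October 12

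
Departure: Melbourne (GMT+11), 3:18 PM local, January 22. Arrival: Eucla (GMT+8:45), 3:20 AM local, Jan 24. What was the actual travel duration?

38 hours 17 minutes

Departure in UTC: 3:18 PM − 11:00 = 4:18 AM on Jan 22.
Arrival in UTC: 3:20 AM − 8:45 = 6:35 PM on Jan 23.
Elapsed = 6:35 PM − 4:18 AM (+1 day) = 38 hours 17 minutes.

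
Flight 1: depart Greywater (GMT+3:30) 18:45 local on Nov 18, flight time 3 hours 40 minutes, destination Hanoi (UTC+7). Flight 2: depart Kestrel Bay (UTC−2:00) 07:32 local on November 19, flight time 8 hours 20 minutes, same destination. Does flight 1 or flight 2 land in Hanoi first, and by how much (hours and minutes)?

the first, by 22 hours 57 minutes

Flight 1 in UTC: 18:45 − 3:30 = 15:15 on Nov 18.
+3 hours 40 minutes → arrive 18:55 UTC on Nov 18.
Flight 2 in UTC: 07:32 + 2:00 = 09:32 on Nov 19.
+8 hours 20 minutes → arrive 17:52 UTC on Nov 19.
Flight 1 lands earlier by 22 hours 57 minutes.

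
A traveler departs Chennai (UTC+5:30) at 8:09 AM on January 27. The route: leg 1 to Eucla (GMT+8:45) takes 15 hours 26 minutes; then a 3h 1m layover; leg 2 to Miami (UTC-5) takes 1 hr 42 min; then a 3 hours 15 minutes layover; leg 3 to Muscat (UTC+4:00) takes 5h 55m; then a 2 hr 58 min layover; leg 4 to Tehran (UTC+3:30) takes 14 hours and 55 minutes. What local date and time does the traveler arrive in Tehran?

Convert departure to UTC: 8:09 AM − 5:30 = 2:39 AM UTC on Jan 27.
Add 15 hours and 26 minutes leg 1 → 6:05 PM UTC.
Add 3 hours and 1 minute layover in Eucla → 9:06 PM UTC.
Add 1 hour and 42 minutes leg 2 → 10:48 PM UTC.
Add 3 hours 15 minutes layover in Miami → 2:03 AM UTC (Jan 28).
Add 5 hours 55 minutes leg 3 → 7:58 AM UTC.
Add 2 hours and 58 minutes layover in Muscat → 10:56 AM UTC.
Add 14 hours 55 minutes leg 4 → 1:51 AM UTC (Jan 29).
Tehran is UTC+3:30, so local arrival = 1:51 AM + 3:30 = 5:21 AM on Jan 29.

5:21 AM on Jan 29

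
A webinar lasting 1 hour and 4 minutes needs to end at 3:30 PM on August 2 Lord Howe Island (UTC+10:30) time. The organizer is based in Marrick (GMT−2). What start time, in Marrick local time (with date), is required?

Target end time in UTC: 3:30 PM − 10:30 = 5:00 AM on Aug 2.
Subtract 1 hour 4 minutes → start 3:56 AM UTC on Aug 2.
Marrick is UTC−2:00: 3:56 AM − 2:00 = 1:56 AM on Aug 2.

1:56 AM on August 2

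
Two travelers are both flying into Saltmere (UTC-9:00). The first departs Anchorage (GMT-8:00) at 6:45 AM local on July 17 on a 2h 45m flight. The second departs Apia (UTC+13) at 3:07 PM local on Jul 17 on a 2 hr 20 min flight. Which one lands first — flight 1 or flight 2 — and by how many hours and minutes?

the second, by 13 hours 3 minutes

Flight 1 in UTC: 6:45 AM + 8:00 = 2:45 PM on Jul 17.
+2 hours 45 minutes → arrive 5:30 PM UTC on Jul 17.
Flight 2 in UTC: 3:07 PM − 13:00 = 2:07 AM on Jul 17.
+2 hours and 20 minutes → arrive 4:27 AM UTC on Jul 17.
Flight 2 lands earlier by 13 hours 3 minutes.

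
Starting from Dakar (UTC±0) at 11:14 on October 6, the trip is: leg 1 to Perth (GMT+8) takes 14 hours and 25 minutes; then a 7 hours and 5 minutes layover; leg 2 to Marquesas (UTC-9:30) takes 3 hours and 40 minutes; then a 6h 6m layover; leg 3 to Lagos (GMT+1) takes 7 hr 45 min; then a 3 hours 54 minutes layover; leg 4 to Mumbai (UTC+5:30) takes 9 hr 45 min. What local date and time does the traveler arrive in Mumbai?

21:24 on October 8

Dakar is at UTC+0, so departure is already 11:14 UTC on Oct 6.
Add 14 hours 25 minutes leg 1 → 01:39 UTC (Oct 7).
Add 7 hours 5 minutes layover in Perth → 08:44 UTC.
Add 3 hours and 40 minutes leg 2 → 12:24 UTC.
Add 6 hours 6 minutes layover in Marquesas → 18:30 UTC.
Add 7 hours 45 minutes leg 3 → 02:15 UTC (Oct 8).
Add 3 hours and 54 minutes layover in Lagos → 06:09 UTC.
Add 9 hours and 45 minutes leg 4 → 15:54 UTC.
Mumbai is UTC+5:30, so local arrival = 15:54 + 5:30 = 21:24 on Oct 8.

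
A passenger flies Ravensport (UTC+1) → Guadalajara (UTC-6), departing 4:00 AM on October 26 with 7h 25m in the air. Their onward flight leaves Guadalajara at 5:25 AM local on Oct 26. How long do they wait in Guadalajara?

Convert departure to UTC: 4:00 AM − 1:00 = 3:00 AM UTC on Oct 26.
Add 7 hours and 25 minutes flight time → 10:25 AM UTC.
Guadalajara is UTC−6:00, so local arrival = 10:25 AM − 6:00 = 4:25 AM on Oct 26.
Layover = 5:25 AM − 4:25 AM = 1 hour.

1 hour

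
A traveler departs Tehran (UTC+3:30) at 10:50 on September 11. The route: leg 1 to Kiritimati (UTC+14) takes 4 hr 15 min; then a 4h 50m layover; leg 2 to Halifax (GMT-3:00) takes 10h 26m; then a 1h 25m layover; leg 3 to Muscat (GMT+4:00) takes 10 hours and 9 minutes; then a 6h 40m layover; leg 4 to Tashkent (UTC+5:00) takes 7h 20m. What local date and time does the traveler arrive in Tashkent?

09:25 on September 13

Convert departure to UTC: 10:50 − 3:30 = 07:20 UTC on Sep 11.
Add 4 hours and 15 minutes leg 1 → 11:35 UTC.
Add 4 hours and 50 minutes layover in Kiritimati → 16:25 UTC.
Add 10 hours and 26 minutes leg 2 → 02:51 UTC (Sep 12).
Add 1 hour and 25 minutes layover in Halifax → 04:16 UTC.
Add 10 hours and 9 minutes leg 3 → 14:25 UTC.
Add 6 hours 40 minutes layover in Muscat → 21:05 UTC.
Add 7 hours 20 minutes leg 4 → 04:25 UTC (Sep 13).
Tashkent is UTC+5:00, so local arrival = 04:25 + 5:00 = 09:25 on Sep 13.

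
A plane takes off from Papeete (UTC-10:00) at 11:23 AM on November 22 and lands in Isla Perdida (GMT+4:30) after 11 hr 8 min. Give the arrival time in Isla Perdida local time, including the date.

1:01 PM on November 23

Convert departure to UTC: 11:23 AM + 10:00 = 9:23 PM UTC on Nov 22.
Add 11 hours and 8 minutes travel time → 8:31 AM UTC (Nov 23).
Isla Perdida is UTC+4:30, so local arrival = 8:31 AM + 4:30 = 1:01 PM on Nov 23.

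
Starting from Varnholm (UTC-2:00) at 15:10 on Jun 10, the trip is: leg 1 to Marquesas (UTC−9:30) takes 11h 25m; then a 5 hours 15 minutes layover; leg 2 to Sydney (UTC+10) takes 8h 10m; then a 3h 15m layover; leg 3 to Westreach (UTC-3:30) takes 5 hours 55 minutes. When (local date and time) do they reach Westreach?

23:40 on June 11

Convert departure to UTC: 15:10 + 2:00 = 17:10 UTC on Jun 10.
Add 11 hours 25 minutes leg 1 → 04:35 UTC (Jun 11).
Add 5 hours and 15 minutes layover in Marquesas → 09:50 UTC.
Add 8 hours 10 minutes leg 2 → 18:00 UTC.
Add 3 hours 15 minutes layover in Sydney → 21:15 UTC.
Add 5 hours 55 minutes leg 3 → 03:10 UTC (Jun 12).
Westreach is UTC−3:30, so local arrival = 03:10 − 3:30 = 23:40 on Jun 11.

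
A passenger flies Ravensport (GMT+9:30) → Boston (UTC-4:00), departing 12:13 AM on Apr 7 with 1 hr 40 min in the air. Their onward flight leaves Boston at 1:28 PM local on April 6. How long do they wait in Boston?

1 hour 5 minutes

Convert departure to UTC: 12:13 AM − 9:30 = 2:43 PM UTC on Apr 6.
Add 1 hour and 40 minutes flight time → 4:23 PM UTC.
Boston is UTC−4:00, so local arrival = 4:23 PM − 4:00 = 12:23 PM on Apr 6.
Layover = 1:28 PM − 12:23 PM = 1 hour 5 minutes.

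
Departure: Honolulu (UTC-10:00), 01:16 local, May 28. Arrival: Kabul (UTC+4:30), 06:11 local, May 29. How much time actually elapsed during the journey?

Kabul is 14:30 ahead of Honolulu.
Clock-face elapsed time (ignoring zones) is 28 hours 55 minutes.
Actual elapsed = 28 hours 55 minutes − 14:30 = 14 hours 25 minutes.

14 hours 25 minutes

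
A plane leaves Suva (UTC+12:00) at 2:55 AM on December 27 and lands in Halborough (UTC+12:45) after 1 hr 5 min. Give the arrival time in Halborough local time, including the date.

Halborough is 0:45 ahead of Suva.
After 1 hour and 5 minutes it is 4:00 AM in Suva.
Shift by the zone difference: 4:00 AM + 0:45 = 4:45 AM on Dec 27 in Halborough.

4:45 AM on December 27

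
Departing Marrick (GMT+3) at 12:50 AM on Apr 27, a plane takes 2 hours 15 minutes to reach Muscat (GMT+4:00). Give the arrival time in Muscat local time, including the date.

Convert departure to UTC: 12:50 AM − 3:00 = 9:50 PM UTC on Apr 26.
Add 2 hours and 15 minutes travel time → 12:05 AM UTC (Apr 27).
Muscat is UTC+4:00, so local arrival = 12:05 AM + 4:00 = 4:05 AM on Apr 27.

4:05 AM on Apr 27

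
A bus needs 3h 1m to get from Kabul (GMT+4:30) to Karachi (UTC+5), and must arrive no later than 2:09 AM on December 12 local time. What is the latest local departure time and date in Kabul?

Target arrival in UTC: 2:09 AM − 5:00 = 9:09 PM on Dec 11.
Subtract 3 hours and 1 minute → departure 6:08 PM UTC on Dec 11.
Kabul is UTC+4:30: 6:08 PM + 4:30 = 10:38 PM on Dec 11.

10:38 PM on December 11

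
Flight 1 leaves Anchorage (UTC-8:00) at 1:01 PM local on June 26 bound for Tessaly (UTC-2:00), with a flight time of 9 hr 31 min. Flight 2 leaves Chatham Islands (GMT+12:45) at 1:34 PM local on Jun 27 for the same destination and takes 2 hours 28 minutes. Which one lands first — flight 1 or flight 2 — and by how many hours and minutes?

the second, by 3 hours 15 minutes

Flight 1 in UTC: 1:01 PM + 8:00 = 9:01 PM on Jun 26.
+9 hours and 31 minutes → arrive 6:32 AM UTC on Jun 27.
Flight 2 in UTC: 1:34 PM − 12:45 = 12:49 AM on Jun 27.
+2 hours 28 minutes → arrive 3:17 AM UTC on Jun 27.
Flight 2 lands earlier by 3 hours 15 minutes.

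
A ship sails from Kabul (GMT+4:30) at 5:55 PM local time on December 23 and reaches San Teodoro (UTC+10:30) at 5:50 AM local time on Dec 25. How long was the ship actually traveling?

29 hours 55 minutes

Departure in UTC: 5:55 PM − 4:30 = 1:25 PM on Dec 23.
Arrival in UTC: 5:50 AM − 10:30 = 7:20 PM on Dec 24.
Elapsed = 7:20 PM − 1:25 PM (+1 day) = 29 hours 55 minutes.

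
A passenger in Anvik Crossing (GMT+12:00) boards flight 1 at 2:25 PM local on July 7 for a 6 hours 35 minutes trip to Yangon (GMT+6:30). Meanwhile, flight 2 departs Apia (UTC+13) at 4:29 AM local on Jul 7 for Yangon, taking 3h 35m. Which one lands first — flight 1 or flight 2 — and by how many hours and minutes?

the second, by 13 hours 56 minutes

Flight 1 in UTC: 2:25 PM − 12:00 = 2:25 AM on Jul 7.
+6 hours and 35 minutes → arrive 9:00 AM UTC on Jul 7.
Flight 2 in UTC: 4:29 AM − 13:00 = 3:29 PM on Jul 6.
+3 hours 35 minutes → arrive 7:04 PM UTC on Jul 6.
Flight 2 lands earlier by 13 hours 56 minutes.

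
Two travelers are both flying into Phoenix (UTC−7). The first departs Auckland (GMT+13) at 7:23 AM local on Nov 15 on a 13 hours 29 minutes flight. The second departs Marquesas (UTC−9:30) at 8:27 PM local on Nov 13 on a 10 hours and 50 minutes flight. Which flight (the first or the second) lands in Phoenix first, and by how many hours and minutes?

Flight 1 in UTC: 7:23 AM − 13:00 = 6:23 PM on Nov 14.
+13 hours 29 minutes → arrive 7:52 AM UTC on Nov 15.
Flight 2 in UTC: 8:27 PM + 9:30 = 5:57 AM on Nov 14.
+10 hours 50 minutes → arrive 4:47 PM UTC on Nov 14.
Flight 2 lands earlier by 15 hours 5 minutes.

the second, by 15 hours 5 minutes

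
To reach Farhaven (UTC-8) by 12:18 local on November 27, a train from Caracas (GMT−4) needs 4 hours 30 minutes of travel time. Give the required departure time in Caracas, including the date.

11:48 on November 27

Target arrival in UTC: 12:18 + 8:00 = 20:18 on Nov 27.
Subtract 4 hours and 30 minutes → departure 15:48 UTC on Nov 27.
Caracas is UTC−4:00: 15:48 − 4:00 = 11:48 on Nov 27.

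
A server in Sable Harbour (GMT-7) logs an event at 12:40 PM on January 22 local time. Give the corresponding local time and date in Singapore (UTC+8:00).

3:40 AM on January 23

In UTC: 12:40 PM + 7:00 = 7:40 PM on Jan 22.
Singapore is UTC+8:00: 7:40 PM + 8:00 = 3:40 AM on Jan 23.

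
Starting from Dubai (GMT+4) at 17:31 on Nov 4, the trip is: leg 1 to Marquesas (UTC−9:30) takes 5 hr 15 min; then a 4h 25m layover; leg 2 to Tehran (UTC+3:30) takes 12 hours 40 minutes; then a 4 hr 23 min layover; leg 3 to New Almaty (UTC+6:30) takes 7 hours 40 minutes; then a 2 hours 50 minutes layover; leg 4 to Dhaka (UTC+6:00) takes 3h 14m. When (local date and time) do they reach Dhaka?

Convert departure to UTC: 17:31 − 4:00 = 13:31 UTC on Nov 4.
Add 5 hours and 15 minutes leg 1 → 18:46 UTC.
Add 4 hours and 25 minutes layover in Marquesas → 23:11 UTC.
Add 12 hours and 40 minutes leg 2 → 11:51 UTC (Nov 5).
Add 4 hours 23 minutes layover in Tehran → 16:14 UTC.
Add 7 hours and 40 minutes leg 3 → 23:54 UTC.
Add 2 hours 50 minutes layover in New Almaty → 02:44 UTC (Nov 6).
Add 3 hours 14 minutes leg 4 → 05:58 UTC.
Dhaka is UTC+6:00, so local arrival = 05:58 + 6:00 = 11:58 on Nov 6.

11:58 on November 6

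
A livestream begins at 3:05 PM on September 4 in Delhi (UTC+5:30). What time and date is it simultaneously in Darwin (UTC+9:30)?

Darwin is 4:00 ahead of Delhi.
Shift by the zone difference: 3:05 PM + 4:00 = 7:05 PM on Sep 4 in Darwin.

7:05 PM on September 4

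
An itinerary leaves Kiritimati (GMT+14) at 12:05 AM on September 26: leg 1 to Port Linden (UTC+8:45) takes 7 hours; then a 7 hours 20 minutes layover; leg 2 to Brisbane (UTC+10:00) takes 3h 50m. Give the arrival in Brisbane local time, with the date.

Convert departure to UTC: 12:05 AM − 14:00 = 10:05 AM UTC on Sep 25.
Add 7 hours leg 1 → 5:05 PM UTC.
Add 7 hours 20 minutes layover in Port Linden → 12:25 AM UTC (Sep 26).
Add 3 hours and 50 minutes leg 2 → 4:15 AM UTC.
Brisbane is UTC+10:00, so local arrival = 4:15 AM + 10:00 = 2:15 PM on Sep 26.

2:15 PM on Sep 26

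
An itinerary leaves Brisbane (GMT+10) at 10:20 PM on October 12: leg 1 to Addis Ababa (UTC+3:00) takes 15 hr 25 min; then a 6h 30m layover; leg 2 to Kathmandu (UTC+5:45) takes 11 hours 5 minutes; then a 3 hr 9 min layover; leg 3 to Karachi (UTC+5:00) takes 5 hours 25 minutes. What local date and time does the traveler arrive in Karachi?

10:54 AM on October 14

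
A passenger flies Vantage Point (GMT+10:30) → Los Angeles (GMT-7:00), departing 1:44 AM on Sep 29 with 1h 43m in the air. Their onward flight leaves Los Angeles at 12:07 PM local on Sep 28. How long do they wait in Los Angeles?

Convert departure to UTC: 1:44 AM − 10:30 = 3:14 PM UTC on Sep 28.
Add 1 hour 43 minutes flight time → 4:57 PM UTC.
Los Angeles is UTC−7:00, so local arrival = 4:57 PM − 7:00 = 9:57 AM on Sep 28.
Layover = 12:07 PM − 9:57 AM = 2 hours 10 minutes.

2 hours 10 minutes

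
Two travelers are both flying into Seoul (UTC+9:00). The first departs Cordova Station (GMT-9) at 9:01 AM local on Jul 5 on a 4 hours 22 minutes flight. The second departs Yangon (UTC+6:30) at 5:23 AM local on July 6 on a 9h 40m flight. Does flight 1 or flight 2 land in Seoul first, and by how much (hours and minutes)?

Flight 1 in UTC: 9:01 AM + 9:00 = 6:01 PM on Jul 5.
+4 hours and 22 minutes → arrive 10:23 PM UTC on Jul 5.
Flight 2 in UTC: 5:23 AM − 6:30 = 10:53 PM on Jul 5.
+9 hours and 40 minutes → arrive 8:33 AM UTC on Jul 6.
Flight 1 lands earlier by 10 hours 10 minutes.

the first, by 10 hours 10 minutes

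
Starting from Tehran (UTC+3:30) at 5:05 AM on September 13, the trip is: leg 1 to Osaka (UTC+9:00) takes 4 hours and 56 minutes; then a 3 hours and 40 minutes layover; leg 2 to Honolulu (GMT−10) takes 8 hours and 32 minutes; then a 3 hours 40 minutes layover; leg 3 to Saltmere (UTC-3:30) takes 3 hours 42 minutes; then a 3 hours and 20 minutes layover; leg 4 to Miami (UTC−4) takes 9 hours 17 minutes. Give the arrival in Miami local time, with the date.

10:42 AM on September 14

Convert departure to UTC: 5:05 AM − 3:30 = 1:35 AM UTC on Sep 13.
Add 4 hours 56 minutes leg 1 → 6:31 AM UTC.
Add 3 hours and 40 minutes layover in Osaka → 10:11 AM UTC.
Add 8 hours and 32 minutes leg 2 → 6:43 PM UTC.
Add 3 hours and 40 minutes layover in Honolulu → 10:23 PM UTC.
Add 3 hours and 42 minutes leg 3 → 2:05 AM UTC (Sep 14).
Add 3 hours and 20 minutes layover in Saltmere → 5:25 AM UTC.
Add 9 hours 17 minutes leg 4 → 2:42 PM UTC.
Miami is UTC−4:00, so local arrival = 2:42 PM − 4:00 = 10:42 AM on Sep 14.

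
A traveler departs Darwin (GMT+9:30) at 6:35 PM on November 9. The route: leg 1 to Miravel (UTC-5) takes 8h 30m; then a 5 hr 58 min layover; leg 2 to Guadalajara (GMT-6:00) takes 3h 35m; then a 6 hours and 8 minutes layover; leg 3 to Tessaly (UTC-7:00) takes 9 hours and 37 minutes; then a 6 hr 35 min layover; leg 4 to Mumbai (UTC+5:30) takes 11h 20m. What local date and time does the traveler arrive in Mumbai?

Convert departure to UTC: 6:35 PM − 9:30 = 9:05 AM UTC on Nov 9.
Add 8 hours and 30 minutes leg 1 → 5:35 PM UTC.
Add 5 hours and 58 minutes layover in Miravel → 11:33 PM UTC.
Add 3 hours and 35 minutes leg 2 → 3:08 AM UTC (Nov 10).
Add 6 hours 8 minutes layover in Guadalajara → 9:16 AM UTC.
Add 9 hours and 37 minutes leg 3 → 6:53 PM UTC.
Add 6 hours 35 minutes layover in Tessaly → 1:28 AM UTC (Nov 11).
Add 11 hours and 20 minutes leg 4 → 12:48 PM UTC.
Mumbai is UTC+5:30, so local arrival = 12:48 PM + 5:30 = 6:18 PM on Nov 11.

6:18 PM on November 11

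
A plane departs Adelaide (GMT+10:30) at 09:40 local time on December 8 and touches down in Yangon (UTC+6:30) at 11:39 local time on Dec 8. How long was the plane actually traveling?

5 hours 59 minutes

Yangon is 4:00 behind Adelaide.
Clock-face elapsed time (ignoring zones) is 1 hour 59 minutes.
Actual elapsed = 1 hour 59 minutes + 4:00 = 5 hours 59 minutes.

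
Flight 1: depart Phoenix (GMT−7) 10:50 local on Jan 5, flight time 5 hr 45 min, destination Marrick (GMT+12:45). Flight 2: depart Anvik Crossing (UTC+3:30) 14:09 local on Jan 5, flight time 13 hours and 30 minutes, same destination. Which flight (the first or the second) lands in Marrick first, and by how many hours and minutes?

Flight 1 in UTC: 10:50 + 7:00 = 17:50 on Jan 5.
+5 hours 45 minutes → arrive 23:35 UTC on Jan 5.
Flight 2 in UTC: 14:09 − 3:30 = 10:39 on Jan 5.
+13 hours and 30 minutes → arrive 00:09 UTC on Jan 6.
Flight 1 lands earlier by 34 minutes.

the first, by 34 minutes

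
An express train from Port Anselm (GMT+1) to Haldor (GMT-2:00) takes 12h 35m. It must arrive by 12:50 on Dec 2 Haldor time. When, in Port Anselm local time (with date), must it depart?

Target arrival in UTC: 12:50 + 2:00 = 14:50 on Dec 2.
Subtract 12 hours 35 minutes → departure 02:15 UTC on Dec 2.
Port Anselm is UTC+1:00: 02:15 + 1:00 = 03:15 on Dec 2.

03:15 on December 2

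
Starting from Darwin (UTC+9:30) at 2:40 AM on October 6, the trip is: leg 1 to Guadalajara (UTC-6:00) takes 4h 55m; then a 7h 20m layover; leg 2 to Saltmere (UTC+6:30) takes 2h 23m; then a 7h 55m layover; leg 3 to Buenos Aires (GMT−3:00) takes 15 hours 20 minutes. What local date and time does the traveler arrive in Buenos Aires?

4:03 AM on Oct 7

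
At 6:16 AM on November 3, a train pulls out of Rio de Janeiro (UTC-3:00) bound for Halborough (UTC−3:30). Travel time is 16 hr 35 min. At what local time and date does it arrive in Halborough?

10:21 PM on November 3

Halborough is 0:30 behind Rio de Janeiro.
After 16 hours 35 minutes it is 10:51 PM in Rio de Janeiro.
Shift by the zone difference: 10:51 PM − 0:30 = 10:21 PM on Nov 3 in Halborough.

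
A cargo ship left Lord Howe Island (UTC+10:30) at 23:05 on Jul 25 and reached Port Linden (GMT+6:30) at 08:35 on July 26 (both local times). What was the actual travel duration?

Departure in UTC: 23:05 − 10:30 = 12:35 on Jul 25.
Arrival in UTC: 08:35 − 6:30 = 02:05 on Jul 26.
Elapsed = 02:05 − 12:35 (+1 day) = 13 hours 30 minutes.

13 hours 30 minutes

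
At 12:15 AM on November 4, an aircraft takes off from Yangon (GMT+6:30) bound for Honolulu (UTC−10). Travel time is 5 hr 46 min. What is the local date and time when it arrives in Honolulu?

Honolulu is 16:30 behind Yangon.
After 5 hours 46 minutes it is 6:01 AM in Yangon.
Shift by the zone difference: 6:01 AM − 16:30 = 1:31 PM on Nov 3 in Honolulu.

1:31 PM on November 3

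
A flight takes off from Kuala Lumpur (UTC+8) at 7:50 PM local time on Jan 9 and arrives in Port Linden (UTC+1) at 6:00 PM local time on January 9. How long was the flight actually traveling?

Port Linden is 7:00 behind Kuala Lumpur.
Clock-face elapsed time (ignoring zones) is −1 hour 50 minutes.
Actual elapsed = −1 hour 50 minutes + 7:00 = 5 hours 10 minutes.

5 hours 10 minutes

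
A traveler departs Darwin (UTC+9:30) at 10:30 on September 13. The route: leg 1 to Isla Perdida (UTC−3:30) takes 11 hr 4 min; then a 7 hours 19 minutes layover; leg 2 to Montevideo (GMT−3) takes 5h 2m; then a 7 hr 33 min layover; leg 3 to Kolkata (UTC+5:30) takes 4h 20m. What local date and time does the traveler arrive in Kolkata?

Convert departure to UTC: 10:30 − 9:30 = 01:00 UTC on Sep 13.
Add 11 hours and 4 minutes leg 1 → 12:04 UTC.
Add 7 hours and 19 minutes layover in Isla Perdida → 19:23 UTC.
Add 5 hours and 2 minutes leg 2 → 00:25 UTC (Sep 14).
Add 7 hours and 33 minutes layover in Montevideo → 07:58 UTC.
Add 4 hours and 20 minutes leg 3 → 12:18 UTC.
Kolkata is UTC+5:30, so local arrival = 12:18 + 5:30 = 17:48 on Sep 14.

17:48 on September 14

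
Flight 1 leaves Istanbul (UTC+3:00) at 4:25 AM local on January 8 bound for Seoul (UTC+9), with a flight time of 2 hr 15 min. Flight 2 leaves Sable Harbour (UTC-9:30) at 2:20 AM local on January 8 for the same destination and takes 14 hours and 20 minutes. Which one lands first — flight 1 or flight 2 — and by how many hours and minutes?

Flight 1 in UTC: 4:25 AM − 3:00 = 1:25 AM on Jan 8.
+2 hours 15 minutes → arrive 3:40 AM UTC on Jan 8.
Flight 2 in UTC: 2:20 AM + 9:30 = 11:50 AM on Jan 8.
+14 hours and 20 minutes → arrive 2:10 AM UTC on Jan 9.
Flight 1 lands earlier by 22 hours 30 minutes.

the first, by 22 hours 30 minutes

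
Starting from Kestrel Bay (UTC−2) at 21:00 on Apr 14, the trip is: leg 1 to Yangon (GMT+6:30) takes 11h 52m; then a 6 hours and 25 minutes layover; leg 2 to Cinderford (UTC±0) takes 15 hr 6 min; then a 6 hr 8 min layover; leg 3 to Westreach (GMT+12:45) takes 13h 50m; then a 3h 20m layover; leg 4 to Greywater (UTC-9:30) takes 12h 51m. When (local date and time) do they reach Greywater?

11:02 on April 17

Convert departure to UTC: 21:00 + 2:00 = 23:00 UTC on Apr 14.
Add 11 hours and 52 minutes leg 1 → 10:52 UTC (Apr 15).
Add 6 hours 25 minutes layover in Yangon → 17:17 UTC.
Add 15 hours and 6 minutes leg 2 → 08:23 UTC (Apr 16).
Add 6 hours 8 minutes layover in Cinderford → 14:31 UTC.
Add 13 hours 50 minutes leg 3 → 04:21 UTC (Apr 17).
Add 3 hours 20 minutes layover in Westreach → 07:41 UTC.
Add 12 hours and 51 minutes leg 4 → 20:32 UTC.
Greywater is UTC−9:30, so local arrival = 20:32 − 9:30 = 11:02 on Apr 17.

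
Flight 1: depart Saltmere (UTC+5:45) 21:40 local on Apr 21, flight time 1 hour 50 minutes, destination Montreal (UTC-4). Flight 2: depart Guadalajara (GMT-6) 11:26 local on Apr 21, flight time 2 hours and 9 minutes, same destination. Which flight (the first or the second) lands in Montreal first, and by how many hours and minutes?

the first, by 1 hour 50 minutes

Flight 1 in UTC: 21:40 − 5:45 = 15:55 on Apr 21.
+1 hour and 50 minutes → arrive 17:45 UTC on Apr 21.
Flight 2 in UTC: 11:26 + 6:00 = 17:26 on Apr 21.
+2 hours 9 minutes → arrive 19:35 UTC on Apr 21.
Flight 1 lands earlier by 1 hour 50 minutes.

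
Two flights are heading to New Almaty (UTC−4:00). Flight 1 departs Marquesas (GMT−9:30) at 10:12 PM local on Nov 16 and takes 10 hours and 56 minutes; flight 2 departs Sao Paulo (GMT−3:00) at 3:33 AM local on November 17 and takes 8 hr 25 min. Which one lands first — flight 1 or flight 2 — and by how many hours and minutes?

the second, by 3 hours 40 minutes

Flight 1 in UTC: 10:12 PM + 9:30 = 7:42 AM on Nov 17.
+10 hours 56 minutes → arrive 6:38 PM UTC on Nov 17.
Flight 2 in UTC: 3:33 AM + 3:00 = 6:33 AM on Nov 17.
+8 hours and 25 minutes → arrive 2:58 PM UTC on Nov 17.
Flight 2 lands earlier by 3 hours 40 minutes.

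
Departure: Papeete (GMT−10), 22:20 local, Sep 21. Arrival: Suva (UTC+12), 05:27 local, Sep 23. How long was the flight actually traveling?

9 hours 7 minutes

Suva is 22:00 ahead of Papeete.
Clock-face elapsed time (ignoring zones) is 31 hours 7 minutes.
Actual elapsed = 31 hours 7 minutes − 22:00 = 9 hours 7 minutes.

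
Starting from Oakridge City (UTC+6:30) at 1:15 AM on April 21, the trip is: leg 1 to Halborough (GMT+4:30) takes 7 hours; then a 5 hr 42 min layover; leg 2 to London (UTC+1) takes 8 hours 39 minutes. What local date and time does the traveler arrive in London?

5:06 PM on April 21

Convert departure to UTC: 1:15 AM − 6:30 = 6:45 PM UTC on Apr 20.
Add 7 hours leg 1 → 1:45 AM UTC (Apr 21).
Add 5 hours 42 minutes layover in Halborough → 7:27 AM UTC.
Add 8 hours 39 minutes leg 2 → 4:06 PM UTC.
London is UTC+1:00, so local arrival = 4:06 PM + 1:00 = 5:06 PM on Apr 21.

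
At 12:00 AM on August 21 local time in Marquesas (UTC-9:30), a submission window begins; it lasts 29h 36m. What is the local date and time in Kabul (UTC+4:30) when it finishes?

Kabul is 14:00 ahead of Marquesas.
After 29 hours 36 minutes it is 5:36 AM (Aug 22) in Marquesas.
Shift by the zone difference: 5:36 AM + 14:00 = 7:36 PM on Aug 22 in Kabul.

7:36 PM on Aug 22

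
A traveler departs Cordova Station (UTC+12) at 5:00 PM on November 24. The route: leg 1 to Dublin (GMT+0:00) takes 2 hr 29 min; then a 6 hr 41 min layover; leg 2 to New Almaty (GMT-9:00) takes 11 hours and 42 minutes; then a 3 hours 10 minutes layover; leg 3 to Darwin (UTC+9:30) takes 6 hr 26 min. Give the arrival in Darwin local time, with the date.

Convert departure to UTC: 5:00 PM − 12:00 = 5:00 AM UTC on Nov 24.
Add 2 hours 29 minutes leg 1 → 7:29 AM UTC.
Add 6 hours 41 minutes layover in Dublin → 2:10 PM UTC.
Add 11 hours 42 minutes leg 2 → 1:52 AM UTC (Nov 25).
Add 3 hours and 10 minutes layover in New Almaty → 5:02 AM UTC.
Add 6 hours and 26 minutes leg 3 → 11:28 AM UTC.
Darwin is UTC+9:30, so local arrival = 11:28 AM + 9:30 = 8:58 PM on Nov 25.

8:58 PM on November 25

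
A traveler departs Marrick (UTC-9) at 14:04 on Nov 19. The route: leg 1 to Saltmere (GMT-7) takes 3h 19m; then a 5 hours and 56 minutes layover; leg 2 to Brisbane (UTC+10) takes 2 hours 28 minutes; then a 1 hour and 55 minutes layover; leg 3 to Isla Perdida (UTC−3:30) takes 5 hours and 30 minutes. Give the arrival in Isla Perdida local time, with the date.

14:42 on November 20

Convert departure to UTC: 14:04 + 9:00 = 23:04 UTC on Nov 19.
Add 3 hours 19 minutes leg 1 → 02:23 UTC (Nov 20).
Add 5 hours and 56 minutes layover in Saltmere → 08:19 UTC.
Add 2 hours and 28 minutes leg 2 → 10:47 UTC.
Add 1 hour and 55 minutes layover in Brisbane → 12:42 UTC.
Add 5 hours 30 minutes leg 3 → 18:12 UTC.
Isla Perdida is UTC−3:30, so local arrival = 18:12 − 3:30 = 14:42 on Nov 20.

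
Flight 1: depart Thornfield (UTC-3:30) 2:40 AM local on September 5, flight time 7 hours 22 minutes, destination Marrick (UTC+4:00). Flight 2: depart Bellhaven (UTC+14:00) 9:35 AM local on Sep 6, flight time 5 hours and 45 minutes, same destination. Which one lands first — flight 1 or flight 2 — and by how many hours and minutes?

Flight 1 in UTC: 2:40 AM + 3:30 = 6:10 AM on Sep 5.
+7 hours and 22 minutes → arrive 1:32 PM UTC on Sep 5.
Flight 2 in UTC: 9:35 AM − 14:00 = 7:35 PM on Sep 5.
+5 hours and 45 minutes → arrive 1:20 AM UTC on Sep 6.
Flight 1 lands earlier by 11 hours 48 minutes.

the first, by 11 hours 48 minutes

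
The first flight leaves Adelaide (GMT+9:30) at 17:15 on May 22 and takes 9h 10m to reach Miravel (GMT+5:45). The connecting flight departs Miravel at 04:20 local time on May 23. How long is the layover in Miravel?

5 hours 40 minutes

Convert departure to UTC: 17:15 − 9:30 = 07:45 UTC on May 22.
Add 9 hours and 10 minutes flight time → 16:55 UTC.
Miravel is UTC+5:45, so local arrival = 16:55 + 5:45 = 22:40 on May 22.
Layover = 04:20 − 22:40 (+1 day) = 5 hours 40 minutes.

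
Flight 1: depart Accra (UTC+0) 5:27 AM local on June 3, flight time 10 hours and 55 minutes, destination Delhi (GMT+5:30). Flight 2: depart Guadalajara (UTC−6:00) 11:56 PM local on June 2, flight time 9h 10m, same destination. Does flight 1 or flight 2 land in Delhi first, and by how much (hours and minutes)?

the second, by 1 hour 16 minutes

Flight 1 departs at 5:27 AM UTC (Jun 3).
+10 hours and 55 minutes → arrive 4:22 PM UTC on Jun 3.
Flight 2 in UTC: 11:56 PM + 6:00 = 5:56 AM on Jun 3.
+9 hours 10 minutes → arrive 3:06 PM UTC on Jun 3.
Flight 2 lands earlier by 1 hour 16 minutes.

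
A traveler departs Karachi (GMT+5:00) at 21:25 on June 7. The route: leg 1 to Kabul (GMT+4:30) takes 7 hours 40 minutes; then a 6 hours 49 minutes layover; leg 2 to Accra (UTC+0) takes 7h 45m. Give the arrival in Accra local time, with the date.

Convert departure to UTC: 21:25 − 5:00 = 16:25 UTC on Jun 7.
Add 7 hours and 40 minutes leg 1 → 00:05 UTC (Jun 8).
Add 6 hours and 49 minutes layover in Kabul → 06:54 UTC.
Add 7 hours 45 minutes leg 2 → 14:39 UTC.
Accra is UTC+0, so local arrival is the same: 14:39 on Jun 8.

14:39 on June 8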